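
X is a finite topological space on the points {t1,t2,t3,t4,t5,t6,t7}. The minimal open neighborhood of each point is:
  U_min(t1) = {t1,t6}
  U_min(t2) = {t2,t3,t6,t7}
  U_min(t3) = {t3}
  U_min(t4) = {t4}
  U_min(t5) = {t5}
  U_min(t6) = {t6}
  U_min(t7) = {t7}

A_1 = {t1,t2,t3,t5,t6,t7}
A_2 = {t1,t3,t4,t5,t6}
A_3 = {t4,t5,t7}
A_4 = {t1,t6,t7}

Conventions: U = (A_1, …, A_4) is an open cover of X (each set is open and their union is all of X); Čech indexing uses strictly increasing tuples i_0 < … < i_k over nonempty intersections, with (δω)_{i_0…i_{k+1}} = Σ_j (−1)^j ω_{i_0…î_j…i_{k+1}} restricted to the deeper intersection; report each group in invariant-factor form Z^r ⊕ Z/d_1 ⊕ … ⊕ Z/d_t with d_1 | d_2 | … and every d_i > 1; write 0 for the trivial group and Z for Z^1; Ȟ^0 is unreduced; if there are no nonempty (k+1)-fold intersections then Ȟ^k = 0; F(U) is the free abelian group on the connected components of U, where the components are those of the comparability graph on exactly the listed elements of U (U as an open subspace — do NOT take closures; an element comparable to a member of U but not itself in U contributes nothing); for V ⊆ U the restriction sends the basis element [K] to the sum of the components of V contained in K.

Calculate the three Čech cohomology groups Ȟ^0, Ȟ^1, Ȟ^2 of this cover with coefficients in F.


nerve of the cover:
  A12={t1,t3,t5,t6} A13={t5,t7} A14={t1,t6,t7} A23={t4,t5} A24={t1,t6} A34={t7}
  A123={t5} A124={t1,t6} A134={t7}
components per intersection:
  A1: {t1,t2,t3,t6,t7} {t5}
  A2: {t1,t6} {t3} {t4} {t5}
  A3: {t4} {t5} {t7}
  A4: {t1,t6} {t7}
  A12: {t1,t6} {t3} {t5}
  A13: {t5} {t7}
  A14: {t1,t6} {t7}
  A23: {t4} {t5}
  A24: {t1,t6}
  A34: {t7}
  A123: {t5}
  A124: {t1,t6}
  A134: {t7}
C dims 11,11,3; δ0: rk 8, SNF 1^8; δ1: rk 3, SNF 1^3
Ȟ^0 = (11 − 8) − 0 = 3, so Ȟ^0 ≅ Z^3
Ȟ^1 = (11 − 3) − 8 = 0, so Ȟ^1 ≅ 0
Ȟ^2 = (3 − 0) − 3 = 0, so Ȟ^2 ≅ 0

Ȟ^0 = Z^3, Ȟ^1 = 0, Ȟ^2 = 0


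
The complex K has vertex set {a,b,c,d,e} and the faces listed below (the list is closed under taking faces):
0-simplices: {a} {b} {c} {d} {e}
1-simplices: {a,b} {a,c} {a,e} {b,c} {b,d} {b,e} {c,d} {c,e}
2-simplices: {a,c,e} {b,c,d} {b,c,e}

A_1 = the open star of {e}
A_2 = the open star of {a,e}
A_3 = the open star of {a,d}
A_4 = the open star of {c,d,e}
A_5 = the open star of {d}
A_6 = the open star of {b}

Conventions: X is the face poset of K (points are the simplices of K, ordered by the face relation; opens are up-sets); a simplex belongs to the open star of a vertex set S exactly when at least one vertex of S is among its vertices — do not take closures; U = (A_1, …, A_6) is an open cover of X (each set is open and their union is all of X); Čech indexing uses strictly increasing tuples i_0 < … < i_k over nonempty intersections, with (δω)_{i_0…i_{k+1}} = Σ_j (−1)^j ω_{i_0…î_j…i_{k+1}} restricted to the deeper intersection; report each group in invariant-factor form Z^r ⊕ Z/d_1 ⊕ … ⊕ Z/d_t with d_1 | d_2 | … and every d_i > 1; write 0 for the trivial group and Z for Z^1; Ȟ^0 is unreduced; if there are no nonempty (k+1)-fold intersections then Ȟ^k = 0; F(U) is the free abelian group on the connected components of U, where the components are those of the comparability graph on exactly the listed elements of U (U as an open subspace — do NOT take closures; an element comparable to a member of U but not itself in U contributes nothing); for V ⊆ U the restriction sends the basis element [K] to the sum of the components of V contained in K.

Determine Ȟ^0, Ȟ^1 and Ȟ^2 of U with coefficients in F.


Ȟ^0 ≅ Z, Ȟ^1 ≅ Z and Ȟ^2 ≅ 0

intersection data:
  A1={{e},{a,e},{b,e},{c,e},{a,c,e},{b,c,e}} A2={{a},{e},{a,b},{a,c},{a,e},{b,e},{c,e},{a,c,e},{b,c,e}} A3={{a},{d},{a,b},{a,c},{a,e},{b,d},{c,d},{a,c,e},{b,c,d}} A4={{c},{d},{e},{a,c},{a,e},{b,c},{b,d},{b,e},{c,d},{c,e},{a,c,e},{b,c,d},{b,c,e}} A5={{d},{b,d},{c,d},{b,c,d}} A6={{b},{a,b},{b,c},{b,d},{b,e},{b,c,d},{b,c,e}}
  A12={{e},{a,e},{b,e},{c,e},{a,c,e},{b,c,e}} A13={{a,e},{a,c,e}} A14={{e},{a,e},{b,e},{c,e},{a,c,e},{b,c,e}} A16={{b,e},{b,c,e}} A23={{a},{a,b},{a,c},{a,e},{a,c,e}} A24={{e},{a,c},{a,e},{b,e},{c,e},{a,c,e},{b,c,e}} A26={{a,b},{b,e},{b,c,e}} A34={{d},{a,c},{a,e},{b,d},{c,d},{a,c,e},{b,c,d}} A35={{d},{b,d},{c,d},{b,c,d}} A36={{a,b},{b,d},{b,c,d}} A45={{d},{b,d},{c,d},{b,c,d}} A46={{b,c},{b,d},{b,e},{b,c,d},{b,c,e}} A56={{b,d},{b,c,d}}
  A123={{a,e},{a,c,e}} A124={{e},{a,e},{b,e},{c,e},{a,c,e},{b,c,e}} A126={{b,e},{b,c,e}} A134={{a,e},{a,c,e}} A146={{b,e},{b,c,e}} A234={{a,c},{a,e},{a,c,e}} A236={{a,b}} A246={{b,e},{b,c,e}} A345={{d},{b,d},{c,d},{b,c,d}} A346={{b,d},{b,c,d}} A356={{b,d},{b,c,d}} A456={{b,d},{b,c,d}}
  A1234={{a,e},{a,c,e}} A1246={{b,e},{b,c,e}} A3456={{b,d},{b,c,d}}
components per intersection:
  A1: {{e},{a,e},{b,e},{c,e},{a,c,e},{b,c,e}}
  A2: {{a},{e},{a,b},{a,c},{a,e},{b,e},{c,e},{a,c,e},{b,c,e}}
  A3: {{a},{a,b},{a,c},{a,e},{a,c,e}} {{d},{b,d},{c,d},{b,c,d}}
  A4: {{c},{d},{e},{a,c},{a,e},{b,c},{b,d},{b,e},{c,d},{c,e},{a,c,e},{b,c,d},{b,c,e}}
  A5: {{d},{b,d},{c,d},{b,c,d}}
  A6: {{b},{a,b},{b,c},{b,d},{b,e},{b,c,d},{b,c,e}}
  A12: {{e},{a,e},{b,e},{c,e},{a,c,e},{b,c,e}}
  A13: {{a,e},{a,c,e}}
  A14: {{e},{a,e},{b,e},{c,e},{a,c,e},{b,c,e}}
  A16: {{b,e},{b,c,e}}
  A23: {{a},{a,b},{a,c},{a,e},{a,c,e}}
  A24: {{e},{a,c},{a,e},{b,e},{c,e},{a,c,e},{b,c,e}}
  A26: {{a,b}} {{b,e},{b,c,e}}
  A34: {{d},{b,d},{c,d},{b,c,d}} {{a,c},{a,e},{a,c,e}}
  A35: {{d},{b,d},{c,d},{b,c,d}}
  A36: {{a,b}} {{b,d},{b,c,d}}
  A45: {{d},{b,d},{c,d},{b,c,d}}
  A46: {{b,c},{b,d},{b,e},{b,c,d},{b,c,e}}
  A56: {{b,d},{b,c,d}}
  A123: {{a,e},{a,c,e}}
  A124: {{e},{a,e},{b,e},{c,e},{a,c,e},{b,c,e}}
  A126: {{b,e},{b,c,e}}
  A134: {{a,e},{a,c,e}}
  A146: {{b,e},{b,c,e}}
  A234: {{a,c},{a,e},{a,c,e}}
  A236: {{a,b}}
  A246: {{b,e},{b,c,e}}
  A345: {{d},{b,d},{c,d},{b,c,d}}
  A346: {{b,d},{b,c,d}}
  A356: {{b,d},{b,c,d}}
  A456: {{b,d},{b,c,d}}
  A1234: {{a,e},{a,c,e}}
  A1246: {{b,e},{b,c,e}}
  A3456: {{b,d},{b,c,d}}
C dims 7,16,12,3; δ0: rk 6, SNF 1^6; δ1: rk 9, SNF 1^9; δ2: rk 3, SNF 1^3
Ȟ^0 = (7 − 6) − 0 = 1, so Ȟ^0 ≅ Z
Ȟ^1 = (16 − 9) − 6 = 1, so Ȟ^1 ≅ Z
Ȟ^2 = (12 − 3) − 9 = 0, so Ȟ^2 ≅ 0


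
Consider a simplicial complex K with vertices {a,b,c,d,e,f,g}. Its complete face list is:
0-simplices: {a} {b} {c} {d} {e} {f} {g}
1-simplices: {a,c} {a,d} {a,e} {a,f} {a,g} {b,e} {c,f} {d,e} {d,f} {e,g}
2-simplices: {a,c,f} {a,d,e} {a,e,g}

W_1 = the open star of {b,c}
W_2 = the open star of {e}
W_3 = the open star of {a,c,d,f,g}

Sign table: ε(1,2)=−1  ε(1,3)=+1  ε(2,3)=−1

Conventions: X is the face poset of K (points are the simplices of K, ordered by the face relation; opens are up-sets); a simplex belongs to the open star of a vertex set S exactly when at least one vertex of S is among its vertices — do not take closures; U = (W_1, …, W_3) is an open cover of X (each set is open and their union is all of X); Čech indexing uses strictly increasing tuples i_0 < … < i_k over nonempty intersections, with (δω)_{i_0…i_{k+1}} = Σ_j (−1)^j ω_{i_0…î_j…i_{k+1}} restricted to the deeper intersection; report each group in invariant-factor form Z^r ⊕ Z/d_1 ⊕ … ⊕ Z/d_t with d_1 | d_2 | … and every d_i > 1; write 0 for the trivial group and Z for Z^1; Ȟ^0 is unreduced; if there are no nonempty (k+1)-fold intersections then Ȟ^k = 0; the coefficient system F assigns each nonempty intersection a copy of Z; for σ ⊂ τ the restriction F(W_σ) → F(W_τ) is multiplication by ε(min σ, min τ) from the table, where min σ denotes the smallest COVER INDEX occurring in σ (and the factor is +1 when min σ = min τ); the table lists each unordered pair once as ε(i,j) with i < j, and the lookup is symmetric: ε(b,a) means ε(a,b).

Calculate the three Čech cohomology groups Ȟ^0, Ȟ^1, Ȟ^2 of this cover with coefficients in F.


nerve of the cover:
  W1={{b},{c},{a,c},{b,e},{c,f},{a,c,f}} W2={{e},{a,e},{b,e},{d,e},{e,g},{a,d,e},{a,e,g}} W3={{a},{c},{d},{f},{g},{a,c},{a,d},{a,e},{a,f},{a,g},{c,f},{d,e},{d,f},{e,g},{a,c,f},{a,d,e},{a,e,g}}
  W12={{b,e}} W13={{c},{a,c},{c,f},{a,c,f}} W23={{a,e},{d,e},{e,g},{a,d,e},{a,e,g}}
C dims 3,3; δ0: rk 2, SNF 1^2
Ȟ^0 = (3 − 2) − 0 = 1, so Ȟ^0 ≅ Z
Ȟ^1 = (3 − 0) − 2 = 1, so Ȟ^1 ≅ Z
Ȟ^2 = (0 − 0) − 0 = 0, so Ȟ^2 ≅ 0

Ȟ^0 = Z, Ȟ^1 = Z, Ȟ^2 = 0


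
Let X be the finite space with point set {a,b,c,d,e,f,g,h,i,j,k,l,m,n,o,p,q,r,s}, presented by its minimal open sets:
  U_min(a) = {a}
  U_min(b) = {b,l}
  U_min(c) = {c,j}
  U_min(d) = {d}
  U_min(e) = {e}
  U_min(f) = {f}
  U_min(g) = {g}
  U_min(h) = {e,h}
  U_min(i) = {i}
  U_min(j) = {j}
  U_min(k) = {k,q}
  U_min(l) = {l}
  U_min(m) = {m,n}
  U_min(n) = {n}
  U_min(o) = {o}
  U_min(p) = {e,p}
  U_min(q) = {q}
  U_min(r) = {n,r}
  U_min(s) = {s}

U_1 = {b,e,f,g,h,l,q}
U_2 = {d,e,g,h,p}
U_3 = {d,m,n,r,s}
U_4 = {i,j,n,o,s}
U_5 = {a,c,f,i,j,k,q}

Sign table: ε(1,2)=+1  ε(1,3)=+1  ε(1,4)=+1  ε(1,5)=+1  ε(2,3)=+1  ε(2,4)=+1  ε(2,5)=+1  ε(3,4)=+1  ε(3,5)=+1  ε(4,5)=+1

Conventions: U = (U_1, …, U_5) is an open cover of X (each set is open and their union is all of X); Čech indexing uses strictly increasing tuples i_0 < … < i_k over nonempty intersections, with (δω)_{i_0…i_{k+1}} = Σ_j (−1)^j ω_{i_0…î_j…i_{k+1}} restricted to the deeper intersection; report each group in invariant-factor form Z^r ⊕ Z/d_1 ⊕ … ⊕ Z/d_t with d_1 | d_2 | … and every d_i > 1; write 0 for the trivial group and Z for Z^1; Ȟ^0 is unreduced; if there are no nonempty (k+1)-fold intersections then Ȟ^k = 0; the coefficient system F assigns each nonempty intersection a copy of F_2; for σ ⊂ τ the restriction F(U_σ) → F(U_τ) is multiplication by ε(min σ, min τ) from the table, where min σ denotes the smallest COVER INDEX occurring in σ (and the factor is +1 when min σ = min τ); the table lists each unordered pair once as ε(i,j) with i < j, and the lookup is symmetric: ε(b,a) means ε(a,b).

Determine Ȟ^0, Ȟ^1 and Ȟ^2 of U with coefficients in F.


nonempty overlaps:
  U12={e,g,h} U15={f,q} U23={d} U34={n,s} U45={i,j}
C dims 5,5; δ0: rk_F2 4
degree 0: 5−4−0 = 1 → Ȟ^0 ≅ Z/2
degree 1: 5−0−4 = 1 → Ȟ^1 ≅ Z/2
degree 2: 0−0−0 = 0 → Ȟ^2 ≅ 0

Ȟ^0 ≅ Z/2, Ȟ^1 ≅ Z/2 and Ȟ^2 ≅ 0


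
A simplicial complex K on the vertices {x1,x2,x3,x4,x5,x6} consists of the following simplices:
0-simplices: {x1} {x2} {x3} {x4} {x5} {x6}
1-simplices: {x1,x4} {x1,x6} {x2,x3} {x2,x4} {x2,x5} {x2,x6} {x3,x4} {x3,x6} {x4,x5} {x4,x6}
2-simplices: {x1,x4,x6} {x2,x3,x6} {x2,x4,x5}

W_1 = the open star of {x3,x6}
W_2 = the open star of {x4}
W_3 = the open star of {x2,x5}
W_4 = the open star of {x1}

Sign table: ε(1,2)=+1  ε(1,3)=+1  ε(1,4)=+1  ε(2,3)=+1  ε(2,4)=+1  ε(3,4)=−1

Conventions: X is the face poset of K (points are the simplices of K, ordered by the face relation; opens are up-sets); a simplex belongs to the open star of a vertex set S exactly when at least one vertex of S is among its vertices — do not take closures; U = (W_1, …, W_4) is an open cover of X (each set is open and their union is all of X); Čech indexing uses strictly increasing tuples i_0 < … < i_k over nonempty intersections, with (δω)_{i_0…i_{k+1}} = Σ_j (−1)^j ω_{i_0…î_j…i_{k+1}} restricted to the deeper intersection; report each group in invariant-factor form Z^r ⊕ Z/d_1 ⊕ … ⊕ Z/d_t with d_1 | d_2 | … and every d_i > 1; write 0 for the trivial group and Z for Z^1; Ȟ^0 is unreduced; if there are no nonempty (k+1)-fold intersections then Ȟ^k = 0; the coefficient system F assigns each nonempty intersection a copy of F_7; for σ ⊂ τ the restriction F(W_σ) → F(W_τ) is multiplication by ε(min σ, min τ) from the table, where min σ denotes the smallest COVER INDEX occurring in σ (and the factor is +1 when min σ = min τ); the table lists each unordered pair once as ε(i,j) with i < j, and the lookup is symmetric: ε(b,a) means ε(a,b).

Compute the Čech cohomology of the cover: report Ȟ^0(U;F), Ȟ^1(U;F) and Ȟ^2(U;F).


Ȟ^0 ≅ Z/7; Ȟ^1 ≅ Z/7; Ȟ^2 ≅ 0

nonempty overlaps:
  W1={{x3},{x6},{x1,x6},{x2,x3},{x2,x6},{x3,x4},{x3,x6},{x4,x6},{x1,x4,x6},{x2,x3,x6}} W2={{x4},{x1,x4},{x2,x4},{x3,x4},{x4,x5},{x4,x6},{x1,x4,x6},{x2,x4,x5}} W3={{x2},{x5},{x2,x3},{x2,x4},{x2,x5},{x2,x6},{x4,x5},{x2,x3,x6},{x2,x4,x5}} W4={{x1},{x1,x4},{x1,x6},{x1,x4,x6}}
  W12={{x3,x4},{x4,x6},{x1,x4,x6}} W13={{x2,x3},{x2,x6},{x2,x3,x6}} W14={{x1,x6},{x1,x4,x6}} W23={{x2,x4},{x4,x5},{x2,x4,x5}} W24={{x1,x4},{x1,x4,x6}}
  W124={{x1,x4,x6}}
C dims 4,5,1; δ0: rk_F7 3; δ1: rk_F7 1
degree 0: 4−3−0 = 1 → Ȟ^0 ≅ Z/7
degree 1: 5−1−3 = 1 → Ȟ^1 ≅ Z/7
degree 2: 1−0−1 = 0 → Ȟ^2 ≅ 0


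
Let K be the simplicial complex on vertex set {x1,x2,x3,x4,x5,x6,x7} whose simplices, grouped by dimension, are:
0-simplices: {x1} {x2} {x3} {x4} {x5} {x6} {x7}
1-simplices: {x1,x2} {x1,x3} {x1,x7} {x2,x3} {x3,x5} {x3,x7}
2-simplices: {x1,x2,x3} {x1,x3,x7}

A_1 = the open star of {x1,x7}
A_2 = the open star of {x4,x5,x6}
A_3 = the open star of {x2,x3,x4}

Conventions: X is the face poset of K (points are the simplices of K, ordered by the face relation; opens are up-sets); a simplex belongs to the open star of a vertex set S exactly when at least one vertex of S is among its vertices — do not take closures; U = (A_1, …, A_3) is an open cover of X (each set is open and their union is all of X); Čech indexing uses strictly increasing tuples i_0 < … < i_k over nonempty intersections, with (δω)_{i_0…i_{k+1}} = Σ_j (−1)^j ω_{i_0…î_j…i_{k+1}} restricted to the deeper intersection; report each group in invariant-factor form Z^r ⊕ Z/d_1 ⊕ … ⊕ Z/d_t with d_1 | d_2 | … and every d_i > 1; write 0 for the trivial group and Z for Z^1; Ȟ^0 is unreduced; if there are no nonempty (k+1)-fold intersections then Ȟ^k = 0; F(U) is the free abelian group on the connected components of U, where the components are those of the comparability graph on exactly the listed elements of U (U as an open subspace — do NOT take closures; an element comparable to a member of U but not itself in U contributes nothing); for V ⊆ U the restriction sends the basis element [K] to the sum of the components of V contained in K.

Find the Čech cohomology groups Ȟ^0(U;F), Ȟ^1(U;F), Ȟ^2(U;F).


nonempty overlaps:
  A1={{x1},{x7},{x1,x2},{x1,x3},{x1,x7},{x3,x7},{x1,x2,x3},{x1,x3,x7}} A2={{x4},{x5},{x6},{x3,x5}} A3={{x2},{x3},{x4},{x1,x2},{x1,x3},{x2,x3},{x3,x5},{x3,x7},{x1,x2,x3},{x1,x3,x7}}
  A13={{x1,x2},{x1,x3},{x3,x7},{x1,x2,x3},{x1,x3,x7}} A23={{x4},{x3,x5}}
components per intersection:
  A1: {{x1},{x7},{x1,x2},{x1,x3},{x1,x7},{x3,x7},{x1,x2,x3},{x1,x3,x7}}
  A2: {{x4}} {{x5},{x3,x5}} {{x6}}
  A3: {{x2},{x3},{x1,x2},{x1,x3},{x2,x3},{x3,x5},{x3,x7},{x1,x2,x3},{x1,x3,x7}} {{x4}}
  A13: {{x1,x2},{x1,x3},{x3,x7},{x1,x2,x3},{x1,x3,x7}}
  A23: {{x4}} {{x3,x5}}
C dims 6,3; δ0: rk 3, SNF 1^3
degree 0: 6−3−0 = 3 → Ȟ^0 ≅ Z^3
degree 1: 3−0−3 = 0 → Ȟ^1 ≅ 0
degree 2: 0−0−0 = 0 → Ȟ^2 ≅ 0

Ȟ^0 = Z^3, Ȟ^1 = 0, Ȟ^2 = 0


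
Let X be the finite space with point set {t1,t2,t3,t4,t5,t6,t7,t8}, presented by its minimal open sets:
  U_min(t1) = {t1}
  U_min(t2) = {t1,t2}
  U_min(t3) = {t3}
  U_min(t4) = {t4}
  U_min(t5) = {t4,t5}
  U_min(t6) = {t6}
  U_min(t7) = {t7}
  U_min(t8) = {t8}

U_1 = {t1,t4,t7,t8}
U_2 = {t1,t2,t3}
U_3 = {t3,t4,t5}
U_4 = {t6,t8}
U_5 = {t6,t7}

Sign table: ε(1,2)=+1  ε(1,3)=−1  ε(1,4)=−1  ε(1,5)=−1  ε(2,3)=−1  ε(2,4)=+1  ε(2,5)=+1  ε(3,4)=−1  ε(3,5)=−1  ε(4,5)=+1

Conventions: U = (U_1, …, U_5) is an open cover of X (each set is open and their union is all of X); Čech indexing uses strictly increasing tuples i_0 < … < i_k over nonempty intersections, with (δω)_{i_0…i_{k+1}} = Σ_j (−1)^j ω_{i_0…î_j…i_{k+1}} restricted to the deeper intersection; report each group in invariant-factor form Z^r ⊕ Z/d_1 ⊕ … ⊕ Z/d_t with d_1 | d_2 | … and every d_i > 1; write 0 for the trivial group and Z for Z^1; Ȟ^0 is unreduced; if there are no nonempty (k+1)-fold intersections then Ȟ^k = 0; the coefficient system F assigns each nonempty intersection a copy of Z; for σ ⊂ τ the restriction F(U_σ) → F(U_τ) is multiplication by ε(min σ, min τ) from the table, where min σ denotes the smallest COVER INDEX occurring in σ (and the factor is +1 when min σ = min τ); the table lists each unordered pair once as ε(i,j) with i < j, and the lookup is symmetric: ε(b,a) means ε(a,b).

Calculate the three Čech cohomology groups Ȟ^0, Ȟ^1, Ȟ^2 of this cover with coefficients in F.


Ȟ^0 = Z, Ȟ^1 = Z^2 and Ȟ^2 = 0

cover nerve:
  U12={t1} U13={t4} U14={t8} U15={t7} U23={t3} U45={t6}
C dims 5,6; δ0: rk 4, SNF 1^4
Ȟ^0: (5−4)−0=1 ⇒ Z
Ȟ^1: (6−0)−4=2 ⇒ Z^2
Ȟ^2: (0−0)−0=0 ⇒ 0


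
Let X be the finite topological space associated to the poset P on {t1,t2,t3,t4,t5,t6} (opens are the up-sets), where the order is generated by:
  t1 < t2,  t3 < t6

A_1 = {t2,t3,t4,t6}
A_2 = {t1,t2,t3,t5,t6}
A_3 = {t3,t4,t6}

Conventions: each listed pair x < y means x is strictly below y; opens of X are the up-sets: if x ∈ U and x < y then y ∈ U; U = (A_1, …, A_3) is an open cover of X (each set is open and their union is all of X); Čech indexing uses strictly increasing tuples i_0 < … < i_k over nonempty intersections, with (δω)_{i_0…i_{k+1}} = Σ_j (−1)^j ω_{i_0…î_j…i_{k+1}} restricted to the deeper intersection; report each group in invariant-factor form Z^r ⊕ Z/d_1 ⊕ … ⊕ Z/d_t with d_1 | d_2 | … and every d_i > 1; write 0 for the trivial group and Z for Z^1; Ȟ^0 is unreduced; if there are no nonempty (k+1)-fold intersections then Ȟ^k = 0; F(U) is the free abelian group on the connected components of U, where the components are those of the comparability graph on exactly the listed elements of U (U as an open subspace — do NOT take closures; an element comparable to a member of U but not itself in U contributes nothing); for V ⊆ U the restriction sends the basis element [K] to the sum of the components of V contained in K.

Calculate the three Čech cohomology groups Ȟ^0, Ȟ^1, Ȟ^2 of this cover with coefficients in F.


nerve simplices:
  A12={t2,t3,t6} A13={t3,t4,t6} A23={t3,t6}
  A123={t3,t6}
components per intersection:
  A1: {t2} {t3,t6} {t4}
  A2: {t1,t2} {t3,t6} {t5}
  A3: {t3,t6} {t4}
  A12: {t2} {t3,t6}
  A13: {t3,t6} {t4}
  A23: {t3,t6}
  A123: {t3,t6}
C dims 8,5,1; δ0: rk 4, SNF 1^4; δ1: rk 1, SNF 1^1
degree 0: 8−4−0 = 4 → Ȟ^0 ≅ Z^4
degree 1: 5−1−4 = 0 → Ȟ^1 ≅ 0
degree 2: 1−0−1 = 0 → Ȟ^2 ≅ 0

Ȟ^0 = Z^4, Ȟ^1 = 0, Ȟ^2 = 0


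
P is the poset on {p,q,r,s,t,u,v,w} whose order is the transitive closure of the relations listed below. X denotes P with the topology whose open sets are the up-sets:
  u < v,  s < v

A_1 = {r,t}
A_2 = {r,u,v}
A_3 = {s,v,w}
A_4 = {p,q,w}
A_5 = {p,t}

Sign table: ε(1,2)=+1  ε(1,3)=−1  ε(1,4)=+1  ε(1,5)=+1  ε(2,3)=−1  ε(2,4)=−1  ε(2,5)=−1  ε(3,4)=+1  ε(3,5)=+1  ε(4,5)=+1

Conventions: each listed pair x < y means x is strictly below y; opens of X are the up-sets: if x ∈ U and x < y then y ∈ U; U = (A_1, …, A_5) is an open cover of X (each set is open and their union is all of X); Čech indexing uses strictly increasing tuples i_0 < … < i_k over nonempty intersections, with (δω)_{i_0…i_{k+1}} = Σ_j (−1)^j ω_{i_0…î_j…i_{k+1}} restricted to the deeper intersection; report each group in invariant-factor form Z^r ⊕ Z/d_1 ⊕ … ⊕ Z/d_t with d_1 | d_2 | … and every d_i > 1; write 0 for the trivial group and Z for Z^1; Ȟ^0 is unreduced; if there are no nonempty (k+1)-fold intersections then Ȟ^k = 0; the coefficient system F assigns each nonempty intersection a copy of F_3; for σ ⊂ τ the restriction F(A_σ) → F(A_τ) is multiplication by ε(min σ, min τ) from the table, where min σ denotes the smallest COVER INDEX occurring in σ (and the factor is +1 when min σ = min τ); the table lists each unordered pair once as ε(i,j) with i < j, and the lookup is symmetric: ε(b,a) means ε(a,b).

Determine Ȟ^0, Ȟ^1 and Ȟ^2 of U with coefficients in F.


nonempty overlaps:
  A12={r} A15={t} A23={v} A34={w} A45={p}
C dims 5,5; δ0: rk_F3 5
degree 0: 5−5−0 = 0 → Ȟ^0 ≅ 0
degree 1: 5−0−5 = 0 → Ȟ^1 ≅ 0
degree 2: 0−0−0 = 0 → Ȟ^2 ≅ 0

Ȟ^0 = 0; Ȟ^1 = 0; Ȟ^2 = 0


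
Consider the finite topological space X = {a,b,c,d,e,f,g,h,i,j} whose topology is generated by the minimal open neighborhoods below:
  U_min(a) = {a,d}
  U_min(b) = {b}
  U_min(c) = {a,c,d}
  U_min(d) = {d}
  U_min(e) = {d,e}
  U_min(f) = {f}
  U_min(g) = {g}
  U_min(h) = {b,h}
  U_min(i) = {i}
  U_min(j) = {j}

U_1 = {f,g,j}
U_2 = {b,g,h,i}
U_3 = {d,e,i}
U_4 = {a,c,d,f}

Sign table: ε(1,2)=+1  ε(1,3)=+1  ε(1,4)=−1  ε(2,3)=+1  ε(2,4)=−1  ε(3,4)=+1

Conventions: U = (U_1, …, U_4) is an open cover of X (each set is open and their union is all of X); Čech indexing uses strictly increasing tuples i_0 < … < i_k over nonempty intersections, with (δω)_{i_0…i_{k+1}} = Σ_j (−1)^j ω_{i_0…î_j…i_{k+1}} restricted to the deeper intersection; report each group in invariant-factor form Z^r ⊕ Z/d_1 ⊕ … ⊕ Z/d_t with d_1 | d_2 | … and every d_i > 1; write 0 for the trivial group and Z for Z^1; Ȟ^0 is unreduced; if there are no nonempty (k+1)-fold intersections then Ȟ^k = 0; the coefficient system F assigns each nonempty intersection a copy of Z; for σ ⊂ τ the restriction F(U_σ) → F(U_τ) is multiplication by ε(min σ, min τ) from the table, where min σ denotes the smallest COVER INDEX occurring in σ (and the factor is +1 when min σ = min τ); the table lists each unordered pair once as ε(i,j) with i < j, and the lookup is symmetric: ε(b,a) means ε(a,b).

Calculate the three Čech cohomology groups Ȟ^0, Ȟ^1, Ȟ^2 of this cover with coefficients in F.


nerve simplices:
  U12={g} U14={f} U23={i} U34={d}
C dims 4,4; δ0: rk 4, SNF 1^3·2
degree 0: 4−4−0 = 0 → Ȟ^0 ≅ 0
degree 1: 4−0−4 = 0 plus torsion [2] → Ȟ^1 ≅ Z/2
degree 2: 0−0−0 = 0 → Ȟ^2 ≅ 0

Ȟ^0 ≅ 0, Ȟ^1 ≅ Z/2, Ȟ^2 ≅ 0


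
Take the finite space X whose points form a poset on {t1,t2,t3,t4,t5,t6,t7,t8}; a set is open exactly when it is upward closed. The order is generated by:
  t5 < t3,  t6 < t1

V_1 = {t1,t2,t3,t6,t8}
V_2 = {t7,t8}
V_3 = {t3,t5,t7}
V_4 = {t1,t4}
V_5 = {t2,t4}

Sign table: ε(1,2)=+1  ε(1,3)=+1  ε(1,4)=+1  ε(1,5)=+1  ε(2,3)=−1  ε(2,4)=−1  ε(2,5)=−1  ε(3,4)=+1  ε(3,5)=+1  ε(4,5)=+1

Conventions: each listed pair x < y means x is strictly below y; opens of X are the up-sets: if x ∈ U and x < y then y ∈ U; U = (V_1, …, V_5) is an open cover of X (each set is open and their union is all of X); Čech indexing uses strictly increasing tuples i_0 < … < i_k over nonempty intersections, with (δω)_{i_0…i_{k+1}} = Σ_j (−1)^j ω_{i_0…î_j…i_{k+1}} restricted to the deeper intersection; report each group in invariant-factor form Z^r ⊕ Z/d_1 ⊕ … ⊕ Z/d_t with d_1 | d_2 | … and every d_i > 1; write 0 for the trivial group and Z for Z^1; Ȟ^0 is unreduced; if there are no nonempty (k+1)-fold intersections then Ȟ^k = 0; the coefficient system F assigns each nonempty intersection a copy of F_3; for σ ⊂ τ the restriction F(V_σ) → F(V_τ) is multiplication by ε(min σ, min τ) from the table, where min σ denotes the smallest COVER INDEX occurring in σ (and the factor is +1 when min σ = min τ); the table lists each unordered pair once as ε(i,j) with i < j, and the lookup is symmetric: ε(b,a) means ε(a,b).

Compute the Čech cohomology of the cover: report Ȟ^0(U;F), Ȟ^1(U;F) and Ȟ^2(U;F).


nerve simplices:
  V12={t8} V13={t3} V14={t1} V15={t2} V23={t7} V45={t4}
C dims 5,6; δ0: rk_F3 5
degree 0: 5−5−0 = 0 → Ȟ^0 ≅ 0
degree 1: 6−0−5 = 1 → Ȟ^1 ≅ Z/3
degree 2: 0−0−0 = 0 → Ȟ^2 ≅ 0

Ȟ^0 ≅ 0, Ȟ^1 ≅ Z/3, Ȟ^2 ≅ 0


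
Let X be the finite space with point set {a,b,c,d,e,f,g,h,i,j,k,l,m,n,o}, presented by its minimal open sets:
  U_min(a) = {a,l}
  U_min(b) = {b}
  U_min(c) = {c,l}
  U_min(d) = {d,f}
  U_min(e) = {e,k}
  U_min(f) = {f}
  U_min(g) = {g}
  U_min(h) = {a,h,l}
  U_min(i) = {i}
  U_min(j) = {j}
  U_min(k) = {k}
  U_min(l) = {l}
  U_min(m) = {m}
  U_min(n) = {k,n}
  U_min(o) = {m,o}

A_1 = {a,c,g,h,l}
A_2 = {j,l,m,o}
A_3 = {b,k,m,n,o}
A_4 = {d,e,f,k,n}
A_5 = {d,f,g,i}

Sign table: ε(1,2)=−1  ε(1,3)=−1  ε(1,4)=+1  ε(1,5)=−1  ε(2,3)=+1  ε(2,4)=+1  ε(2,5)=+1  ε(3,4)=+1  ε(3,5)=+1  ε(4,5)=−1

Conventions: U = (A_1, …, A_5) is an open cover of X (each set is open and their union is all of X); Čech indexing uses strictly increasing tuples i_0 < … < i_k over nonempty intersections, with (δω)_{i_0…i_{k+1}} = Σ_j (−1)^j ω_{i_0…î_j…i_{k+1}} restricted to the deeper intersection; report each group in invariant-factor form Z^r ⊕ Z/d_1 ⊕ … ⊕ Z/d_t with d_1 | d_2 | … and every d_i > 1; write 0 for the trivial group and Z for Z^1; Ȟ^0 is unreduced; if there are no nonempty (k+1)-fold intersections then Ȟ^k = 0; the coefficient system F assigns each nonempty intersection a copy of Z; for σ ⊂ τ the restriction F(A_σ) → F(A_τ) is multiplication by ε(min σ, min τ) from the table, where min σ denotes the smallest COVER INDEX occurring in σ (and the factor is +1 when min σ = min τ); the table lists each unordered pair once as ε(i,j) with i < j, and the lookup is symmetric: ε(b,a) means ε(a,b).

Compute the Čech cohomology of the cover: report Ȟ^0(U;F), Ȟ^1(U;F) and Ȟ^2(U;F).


nerve simplices:
  A12={l} A15={g} A23={m,o} A34={k,n} A45={d,f}
C dims 5,5; δ0: rk 5, SNF 1^4·2
degree 0: 5−5−0 = 0 → Ȟ^0 ≅ 0
degree 1: 5−0−5 = 0 plus torsion [2] → Ȟ^1 ≅ Z/2
degree 2: 0−0−0 = 0 → Ȟ^2 ≅ 0

Ȟ^0(U;F) ≅ 0,  Ȟ^1(U;F) ≅ Z/2,  Ȟ^2(U;F) ≅ 0


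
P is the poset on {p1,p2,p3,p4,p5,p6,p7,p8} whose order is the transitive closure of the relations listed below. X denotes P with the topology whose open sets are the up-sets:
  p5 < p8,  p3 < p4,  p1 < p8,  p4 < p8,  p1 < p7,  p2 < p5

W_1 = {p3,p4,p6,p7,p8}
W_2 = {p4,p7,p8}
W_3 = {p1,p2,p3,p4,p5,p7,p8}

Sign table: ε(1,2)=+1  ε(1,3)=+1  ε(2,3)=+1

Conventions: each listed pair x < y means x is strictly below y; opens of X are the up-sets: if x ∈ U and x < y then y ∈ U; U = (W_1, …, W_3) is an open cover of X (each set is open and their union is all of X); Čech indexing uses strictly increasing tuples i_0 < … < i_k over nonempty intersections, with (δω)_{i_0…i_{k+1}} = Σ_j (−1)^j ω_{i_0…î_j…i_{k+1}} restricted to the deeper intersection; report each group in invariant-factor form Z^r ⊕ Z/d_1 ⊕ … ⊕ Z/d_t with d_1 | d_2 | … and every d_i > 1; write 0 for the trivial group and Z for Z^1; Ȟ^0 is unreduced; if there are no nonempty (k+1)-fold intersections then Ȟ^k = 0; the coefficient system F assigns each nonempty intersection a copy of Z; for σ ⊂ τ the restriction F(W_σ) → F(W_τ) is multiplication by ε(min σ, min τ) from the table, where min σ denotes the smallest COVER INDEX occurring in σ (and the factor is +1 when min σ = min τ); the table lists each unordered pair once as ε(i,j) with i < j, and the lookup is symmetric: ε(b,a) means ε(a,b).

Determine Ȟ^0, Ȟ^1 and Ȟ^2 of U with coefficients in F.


nerve of the cover:
  W12={p4,p7,p8} W13={p3,p4,p7,p8} W23={p4,p7,p8}
  W123={p4,p7,p8}
C dims 3,3,1; δ0: rk 2, SNF 1^2; δ1: rk 1, SNF 1^1
Ȟ^0 = (3 − 2) − 0 = 1, so Ȟ^0 ≅ Z
Ȟ^1 = (3 − 1) − 2 = 0, so Ȟ^1 ≅ 0
Ȟ^2 = (1 − 0) − 1 = 0, so Ȟ^2 ≅ 0

Ȟ^0 ≅ Z, Ȟ^1 ≅ 0 and Ȟ^2 ≅ 0


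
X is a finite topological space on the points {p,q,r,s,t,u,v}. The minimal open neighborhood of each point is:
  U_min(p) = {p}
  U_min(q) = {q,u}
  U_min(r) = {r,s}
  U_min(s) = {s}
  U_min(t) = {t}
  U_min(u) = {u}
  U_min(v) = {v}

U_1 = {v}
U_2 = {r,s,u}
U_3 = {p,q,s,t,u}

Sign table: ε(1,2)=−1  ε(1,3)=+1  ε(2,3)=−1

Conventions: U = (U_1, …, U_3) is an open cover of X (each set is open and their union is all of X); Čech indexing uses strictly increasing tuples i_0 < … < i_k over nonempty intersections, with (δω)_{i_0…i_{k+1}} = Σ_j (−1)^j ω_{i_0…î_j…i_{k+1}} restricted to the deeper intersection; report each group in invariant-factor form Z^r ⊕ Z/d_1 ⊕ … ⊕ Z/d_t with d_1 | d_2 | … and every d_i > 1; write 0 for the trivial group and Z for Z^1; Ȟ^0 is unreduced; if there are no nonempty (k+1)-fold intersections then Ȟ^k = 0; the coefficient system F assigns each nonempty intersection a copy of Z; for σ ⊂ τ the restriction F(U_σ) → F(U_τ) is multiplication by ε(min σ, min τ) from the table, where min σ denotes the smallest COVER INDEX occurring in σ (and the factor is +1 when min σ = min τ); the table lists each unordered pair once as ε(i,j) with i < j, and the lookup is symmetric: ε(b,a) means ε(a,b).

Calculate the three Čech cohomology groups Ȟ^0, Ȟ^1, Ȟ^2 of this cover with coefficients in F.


Ȟ^0 = Z^2, Ȟ^1 = 0 and Ȟ^2 = 0

nonempty intersections:
  U23={s,u}
C dims 3,1; δ0: rk 1, SNF 1^1
Ȟ^0: (3−1)−0=2 ⇒ Z^2
Ȟ^1: (1−0)−1=0 ⇒ 0
Ȟ^2: (0−0)−0=0 ⇒ 0


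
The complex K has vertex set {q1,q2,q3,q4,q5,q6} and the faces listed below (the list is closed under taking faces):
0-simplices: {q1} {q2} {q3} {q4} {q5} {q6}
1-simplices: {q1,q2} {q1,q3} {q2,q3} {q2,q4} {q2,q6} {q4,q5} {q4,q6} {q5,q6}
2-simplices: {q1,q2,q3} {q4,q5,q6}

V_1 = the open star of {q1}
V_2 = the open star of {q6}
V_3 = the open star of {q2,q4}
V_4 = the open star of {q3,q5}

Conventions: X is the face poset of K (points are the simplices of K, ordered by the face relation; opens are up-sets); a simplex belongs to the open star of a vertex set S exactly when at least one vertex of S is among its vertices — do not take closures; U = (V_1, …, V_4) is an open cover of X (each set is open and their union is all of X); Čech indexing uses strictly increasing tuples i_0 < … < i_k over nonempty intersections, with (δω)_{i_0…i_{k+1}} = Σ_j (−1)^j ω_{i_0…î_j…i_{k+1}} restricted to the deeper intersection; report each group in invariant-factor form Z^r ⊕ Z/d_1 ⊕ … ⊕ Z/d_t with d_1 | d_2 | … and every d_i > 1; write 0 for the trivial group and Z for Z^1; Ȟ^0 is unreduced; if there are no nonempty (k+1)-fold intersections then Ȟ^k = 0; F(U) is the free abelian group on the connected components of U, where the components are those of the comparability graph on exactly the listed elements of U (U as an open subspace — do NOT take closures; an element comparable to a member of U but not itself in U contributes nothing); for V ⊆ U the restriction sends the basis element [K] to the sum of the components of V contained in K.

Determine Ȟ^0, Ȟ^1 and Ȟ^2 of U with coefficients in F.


Ȟ^0(U;F) ≅ Z, Ȟ^1(U;F) ≅ Z and Ȟ^2(U;F) ≅ 0

cover nerve:
  V1={{q1},{q1,q2},{q1,q3},{q1,q2,q3}} V2={{q6},{q2,q6},{q4,q6},{q5,q6},{q4,q5,q6}} V3={{q2},{q4},{q1,q2},{q2,q3},{q2,q4},{q2,q6},{q4,q5},{q4,q6},{q1,q2,q3},{q4,q5,q6}} V4={{q3},{q5},{q1,q3},{q2,q3},{q4,q5},{q5,q6},{q1,q2,q3},{q4,q5,q6}}
  V13={{q1,q2},{q1,q2,q3}} V14={{q1,q3},{q1,q2,q3}} V23={{q2,q6},{q4,q6},{q4,q5,q6}} V24={{q5,q6},{q4,q5,q6}} V34={{q2,q3},{q4,q5},{q1,q2,q3},{q4,q5,q6}}
  V134={{q1,q2,q3}} V234={{q4,q5,q6}}
components per intersection:
  V1: {{q1},{q1,q2},{q1,q3},{q1,q2,q3}}
  V2: {{q6},{q2,q6},{q4,q6},{q5,q6},{q4,q5,q6}}
  V3: {{q2},{q4},{q1,q2},{q2,q3},{q2,q4},{q2,q6},{q4,q5},{q4,q6},{q1,q2,q3},{q4,q5,q6}}
  V4: {{q3},{q1,q3},{q2,q3},{q1,q2,q3}} {{q5},{q4,q5},{q5,q6},{q4,q5,q6}}
  V13: {{q1,q2},{q1,q2,q3}}
  V14: {{q1,q3},{q1,q2,q3}}
  V23: {{q2,q6}} {{q4,q6},{q4,q5,q6}}
  V24: {{q5,q6},{q4,q5,q6}}
  V34: {{q2,q3},{q1,q2,q3}} {{q4,q5},{q4,q5,q6}}
  V134: {{q1,q2,q3}}
  V234: {{q4,q5,q6}}
C dims 5,7,2; δ0: rk 4, SNF 1^4; δ1: rk 2, SNF 1^2
Ȟ^0: (5−4)−0=1 ⇒ Z
Ȟ^1: (7−2)−4=1 ⇒ Z
Ȟ^2: (2−0)−2=0 ⇒ 0


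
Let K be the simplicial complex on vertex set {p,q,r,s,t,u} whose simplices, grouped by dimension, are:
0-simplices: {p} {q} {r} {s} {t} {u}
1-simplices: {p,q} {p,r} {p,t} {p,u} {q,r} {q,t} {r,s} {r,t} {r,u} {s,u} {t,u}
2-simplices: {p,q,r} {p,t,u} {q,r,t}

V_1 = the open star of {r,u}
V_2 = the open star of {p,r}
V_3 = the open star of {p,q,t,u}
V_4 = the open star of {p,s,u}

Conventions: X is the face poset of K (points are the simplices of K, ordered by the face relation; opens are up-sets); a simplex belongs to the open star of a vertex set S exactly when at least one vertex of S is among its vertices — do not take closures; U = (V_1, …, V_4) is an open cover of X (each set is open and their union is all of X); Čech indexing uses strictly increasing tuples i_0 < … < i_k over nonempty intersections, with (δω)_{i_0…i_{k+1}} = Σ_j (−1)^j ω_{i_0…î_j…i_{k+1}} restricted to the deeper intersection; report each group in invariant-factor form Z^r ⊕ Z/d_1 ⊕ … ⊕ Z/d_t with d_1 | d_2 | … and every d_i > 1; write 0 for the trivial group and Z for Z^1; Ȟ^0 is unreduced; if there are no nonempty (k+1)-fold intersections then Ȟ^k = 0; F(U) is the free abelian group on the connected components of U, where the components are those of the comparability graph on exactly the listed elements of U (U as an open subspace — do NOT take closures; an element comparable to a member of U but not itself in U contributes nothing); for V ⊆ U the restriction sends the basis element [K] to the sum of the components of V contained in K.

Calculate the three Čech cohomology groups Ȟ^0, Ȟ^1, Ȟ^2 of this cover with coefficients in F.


Ȟ^0 = Z, Ȟ^1 = Z^2, Ȟ^2 = 0

nonempty overlaps:
  V1={{r},{u},{p,r},{p,u},{q,r},{r,s},{r,t},{r,u},{s,u},{t,u},{p,q,r},{p,t,u},{q,r,t}} V2={{p},{r},{p,q},{p,r},{p,t},{p,u},{q,r},{r,s},{r,t},{r,u},{p,q,r},{p,t,u},{q,r,t}} V3={{p},{q},{t},{u},{p,q},{p,r},{p,t},{p,u},{q,r},{q,t},{r,t},{r,u},{s,u},{t,u},{p,q,r},{p,t,u},{q,r,t}} V4={{p},{s},{u},{p,q},{p,r},{p,t},{p,u},{r,s},{r,u},{s,u},{t,u},{p,q,r},{p,t,u}}
  V12={{r},{p,r},{p,u},{q,r},{r,s},{r,t},{r,u},{p,q,r},{p,t,u},{q,r,t}} V13={{u},{p,r},{p,u},{q,r},{r,t},{r,u},{s,u},{t,u},{p,q,r},{p,t,u},{q,r,t}} V14={{u},{p,r},{p,u},{r,s},{r,u},{s,u},{t,u},{p,q,r},{p,t,u}} V23={{p},{p,q},{p,r},{p,t},{p,u},{q,r},{r,t},{r,u},{p,q,r},{p,t,u},{q,r,t}} V24={{p},{p,q},{p,r},{p,t},{p,u},{r,s},{r,u},{p,q,r},{p,t,u}} V34={{p},{u},{p,q},{p,r},{p,t},{p,u},{r,u},{s,u},{t,u},{p,q,r},{p,t,u}}
  V123={{p,r},{p,u},{q,r},{r,t},{r,u},{p,q,r},{p,t,u},{q,r,t}} V124={{p,r},{p,u},{r,s},{r,u},{p,q,r},{p,t,u}} V134={{u},{p,r},{p,u},{r,u},{s,u},{t,u},{p,q,r},{p,t,u}} V234={{p},{p,q},{p,r},{p,t},{p,u},{r,u},{p,q,r},{p,t,u}}
  V1234={{p,r},{p,u},{r,u},{p,q,r},{p,t,u}}
components per intersection:
  V1: {{r},{u},{p,r},{p,u},{q,r},{r,s},{r,t},{r,u},{s,u},{t,u},{p,q,r},{p,t,u},{q,r,t}}
  V2: {{p},{r},{p,q},{p,r},{p,t},{p,u},{q,r},{r,s},{r,t},{r,u},{p,q,r},{p,t,u},{q,r,t}}
  V3: {{p},{q},{t},{u},{p,q},{p,r},{p,t},{p,u},{q,r},{q,t},{r,t},{r,u},{s,u},{t,u},{p,q,r},{p,t,u},{q,r,t}}
  V4: {{p},{s},{u},{p,q},{p,r},{p,t},{p,u},{r,s},{r,u},{s,u},{t,u},{p,q,r},{p,t,u}}
  V12: {{r},{p,r},{q,r},{r,s},{r,t},{r,u},{p,q,r},{q,r,t}} {{p,u},{p,t,u}}
  V13: {{u},{p,u},{r,u},{s,u},{t,u},{p,t,u}} {{p,r},{q,r},{r,t},{p,q,r},{q,r,t}}
  V14: {{u},{p,u},{r,u},{s,u},{t,u},{p,t,u}} {{p,r},{p,q,r}} {{r,s}}
  V23: {{p},{p,q},{p,r},{p,t},{p,u},{q,r},{r,t},{p,q,r},{p,t,u},{q,r,t}} {{r,u}}
  V24: {{p},{p,q},{p,r},{p,t},{p,u},{p,q,r},{p,t,u}} {{r,s}} {{r,u}}
  V34: {{p},{u},{p,q},{p,r},{p,t},{p,u},{r,u},{s,u},{t,u},{p,q,r},{p,t,u}}
  V123: {{p,r},{q,r},{r,t},{p,q,r},{q,r,t}} {{p,u},{p,t,u}} {{r,u}}
  V124: {{p,r},{p,q,r}} {{p,u},{p,t,u}} {{r,s}} {{r,u}}
  V134: {{u},{p,u},{r,u},{s,u},{t,u},{p,t,u}} {{p,r},{p,q,r}}
  V234: {{p},{p,q},{p,r},{p,t},{p,u},{p,q,r},{p,t,u}} {{r,u}}
  V1234: {{p,r},{p,q,r}} {{p,u},{p,t,u}} {{r,u}}
C dims 4,13,11,3; δ0: rk 3, SNF 1^3; δ1: rk 8, SNF 1^8; δ2: rk 3, SNF 1^3
degree 0: 4−3−0 = 1 → Ȟ^0 ≅ Z
degree 1: 13−8−3 = 2 → Ȟ^1 ≅ Z^2
degree 2: 11−3−8 = 0 → Ȟ^2 ≅ 0


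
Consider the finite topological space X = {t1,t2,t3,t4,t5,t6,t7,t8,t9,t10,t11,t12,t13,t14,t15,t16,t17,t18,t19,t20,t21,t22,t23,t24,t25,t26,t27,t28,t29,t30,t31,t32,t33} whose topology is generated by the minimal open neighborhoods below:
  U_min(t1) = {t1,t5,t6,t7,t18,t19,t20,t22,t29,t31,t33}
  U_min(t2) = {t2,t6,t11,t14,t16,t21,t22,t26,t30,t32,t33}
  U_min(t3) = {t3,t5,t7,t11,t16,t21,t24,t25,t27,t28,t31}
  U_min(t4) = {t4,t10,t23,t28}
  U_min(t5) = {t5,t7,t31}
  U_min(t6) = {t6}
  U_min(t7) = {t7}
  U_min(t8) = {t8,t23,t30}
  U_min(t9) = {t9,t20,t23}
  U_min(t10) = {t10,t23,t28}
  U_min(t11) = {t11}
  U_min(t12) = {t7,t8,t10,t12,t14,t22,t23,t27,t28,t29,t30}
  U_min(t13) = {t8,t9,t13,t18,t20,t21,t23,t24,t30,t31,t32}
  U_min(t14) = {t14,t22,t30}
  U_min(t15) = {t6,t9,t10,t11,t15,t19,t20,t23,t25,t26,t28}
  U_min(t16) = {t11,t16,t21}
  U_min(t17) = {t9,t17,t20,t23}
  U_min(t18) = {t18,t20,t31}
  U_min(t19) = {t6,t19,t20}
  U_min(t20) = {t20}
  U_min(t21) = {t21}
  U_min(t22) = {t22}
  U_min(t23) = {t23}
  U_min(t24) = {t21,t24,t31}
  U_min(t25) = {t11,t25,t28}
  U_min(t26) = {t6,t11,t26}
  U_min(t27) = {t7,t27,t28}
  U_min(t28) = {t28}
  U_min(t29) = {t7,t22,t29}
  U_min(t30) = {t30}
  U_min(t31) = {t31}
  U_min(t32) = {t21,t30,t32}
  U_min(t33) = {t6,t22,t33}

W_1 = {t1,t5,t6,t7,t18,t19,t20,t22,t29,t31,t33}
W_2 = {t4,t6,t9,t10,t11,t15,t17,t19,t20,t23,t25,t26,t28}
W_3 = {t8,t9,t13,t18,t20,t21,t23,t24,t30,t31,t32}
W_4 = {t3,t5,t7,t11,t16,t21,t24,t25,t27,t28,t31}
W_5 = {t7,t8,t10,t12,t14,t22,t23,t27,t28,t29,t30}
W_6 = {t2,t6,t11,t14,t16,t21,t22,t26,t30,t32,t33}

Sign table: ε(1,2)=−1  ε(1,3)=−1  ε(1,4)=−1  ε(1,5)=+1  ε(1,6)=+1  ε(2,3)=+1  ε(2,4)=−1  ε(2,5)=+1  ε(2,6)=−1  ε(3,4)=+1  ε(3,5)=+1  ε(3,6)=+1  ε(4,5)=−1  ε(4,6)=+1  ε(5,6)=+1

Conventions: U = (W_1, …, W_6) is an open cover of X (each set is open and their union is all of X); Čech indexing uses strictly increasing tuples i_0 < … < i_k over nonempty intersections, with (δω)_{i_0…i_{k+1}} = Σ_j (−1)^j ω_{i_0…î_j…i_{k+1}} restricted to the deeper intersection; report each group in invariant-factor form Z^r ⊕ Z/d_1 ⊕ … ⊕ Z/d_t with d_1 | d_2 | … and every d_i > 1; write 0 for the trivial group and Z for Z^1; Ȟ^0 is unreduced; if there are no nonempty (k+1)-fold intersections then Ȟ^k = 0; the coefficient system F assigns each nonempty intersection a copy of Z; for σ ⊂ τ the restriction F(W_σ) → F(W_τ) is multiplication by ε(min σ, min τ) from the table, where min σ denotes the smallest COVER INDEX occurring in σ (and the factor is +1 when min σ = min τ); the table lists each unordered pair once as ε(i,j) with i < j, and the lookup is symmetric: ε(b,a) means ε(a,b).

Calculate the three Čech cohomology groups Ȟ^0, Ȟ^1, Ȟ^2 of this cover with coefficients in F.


cover nerve:
  W12={t6,t19,t20} W13={t18,t20,t31} W14={t5,t7,t31} W15={t7,t22,t29} W16={t6,t22,t33} W23={t9,t20,t23} W24={t11,t25,t28} W25={t10,t23,t28} W26={t6,t11,t26} W34={t21,t24,t31} W35={t8,t23,t30} W36={t21,t30,t32} W45={t7,t27,t28} W46={t11,t16,t21} W56={t14,t22,t30}
  W123={t20} W126={t6} W134={t31} W145={t7} W156={t22} W235={t23} W245={t28} W246={t11} W346={t21} W356={t30}
C dims 6,15,10; δ0: rk 6, SNF 1^5·2; δ1: rk 9, SNF 1^9
Ȟ^0: (6−6)−0=0 ⇒ 0
Ȟ^1: (15−9)−6=0 plus torsion [2] ⇒ Z/2
Ȟ^2: (10−0)−9=1 ⇒ Z

Ȟ^0 ≅ 0, Ȟ^1 ≅ Z/2 and Ȟ^2 ≅ Z


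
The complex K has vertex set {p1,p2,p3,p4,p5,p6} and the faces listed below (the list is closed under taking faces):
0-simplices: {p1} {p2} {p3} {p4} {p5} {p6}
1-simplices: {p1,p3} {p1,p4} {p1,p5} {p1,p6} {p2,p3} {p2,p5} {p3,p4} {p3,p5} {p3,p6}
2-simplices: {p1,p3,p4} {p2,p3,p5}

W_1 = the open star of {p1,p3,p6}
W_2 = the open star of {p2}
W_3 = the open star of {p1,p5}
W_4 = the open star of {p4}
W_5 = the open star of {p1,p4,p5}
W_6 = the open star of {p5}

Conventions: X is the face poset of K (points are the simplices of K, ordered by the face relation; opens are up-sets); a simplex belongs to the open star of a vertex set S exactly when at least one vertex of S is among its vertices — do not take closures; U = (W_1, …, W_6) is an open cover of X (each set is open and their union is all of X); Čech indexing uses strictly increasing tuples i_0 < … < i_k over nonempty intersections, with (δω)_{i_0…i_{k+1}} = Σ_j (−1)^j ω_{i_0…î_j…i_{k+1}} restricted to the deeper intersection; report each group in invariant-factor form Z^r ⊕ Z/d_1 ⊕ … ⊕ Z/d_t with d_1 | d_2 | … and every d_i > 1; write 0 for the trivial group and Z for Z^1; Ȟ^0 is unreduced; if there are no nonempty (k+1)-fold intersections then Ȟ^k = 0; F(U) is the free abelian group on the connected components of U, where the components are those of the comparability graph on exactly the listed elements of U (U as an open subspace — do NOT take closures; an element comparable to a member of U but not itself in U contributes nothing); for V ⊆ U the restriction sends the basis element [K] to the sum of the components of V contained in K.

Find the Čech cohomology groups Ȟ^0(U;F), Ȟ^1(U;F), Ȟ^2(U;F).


Ȟ^0(U;F) ≅ Z,  Ȟ^1(U;F) ≅ Z,  Ȟ^2(U;F) ≅ 0

cover nerve:
  W1={{p1},{p3},{p6},{p1,p3},{p1,p4},{p1,p5},{p1,p6},{p2,p3},{p3,p4},{p3,p5},{p3,p6},{p1,p3,p4},{p2,p3,p5}} W2={{p2},{p2,p3},{p2,p5},{p2,p3,p5}} W3={{p1},{p5},{p1,p3},{p1,p4},{p1,p5},{p1,p6},{p2,p5},{p3,p5},{p1,p3,p4},{p2,p3,p5}} W4={{p4},{p1,p4},{p3,p4},{p1,p3,p4}} W5={{p1},{p4},{p5},{p1,p3},{p1,p4},{p1,p5},{p1,p6},{p2,p5},{p3,p4},{p3,p5},{p1,p3,p4},{p2,p3,p5}} W6={{p5},{p1,p5},{p2,p5},{p3,p5},{p2,p3,p5}}
  W12={{p2,p3},{p2,p3,p5}} W13={{p1},{p1,p3},{p1,p4},{p1,p5},{p1,p6},{p3,p5},{p1,p3,p4},{p2,p3,p5}} W14={{p1,p4},{p3,p4},{p1,p3,p4}} W15={{p1},{p1,p3},{p1,p4},{p1,p5},{p1,p6},{p3,p4},{p3,p5},{p1,p3,p4},{p2,p3,p5}} W16={{p1,p5},{p3,p5},{p2,p3,p5}} W23={{p2,p5},{p2,p3,p5}} W25={{p2,p5},{p2,p3,p5}} W26={{p2,p5},{p2,p3,p5}} W34={{p1,p4},{p1,p3,p4}} W35={{p1},{p5},{p1,p3},{p1,p4},{p1,p5},{p1,p6},{p2,p5},{p3,p5},{p1,p3,p4},{p2,p3,p5}} W36={{p5},{p1,p5},{p2,p5},{p3,p5},{p2,p3,p5}} W45={{p4},{p1,p4},{p3,p4},{p1,p3,p4}} W56={{p5},{p1,p5},{p2,p5},{p3,p5},{p2,p3,p5}}
  W123={{p2,p3,p5}} W125={{p2,p3,p5}} W126={{p2,p3,p5}} W134={{p1,p4},{p1,p3,p4}} W135={{p1},{p1,p3},{p1,p4},{p1,p5},{p1,p6},{p3,p5},{p1,p3,p4},{p2,p3,p5}} W136={{p1,p5},{p3,p5},{p2,p3,p5}} W145={{p1,p4},{p3,p4},{p1,p3,p4}} W156={{p1,p5},{p3,p5},{p2,p3,p5}} W235={{p2,p5},{p2,p3,p5}} W236={{p2,p5},{p2,p3,p5}} W256={{p2,p5},{p2,p3,p5}} W345={{p1,p4},{p1,p3,p4}} W356={{p5},{p1,p5},{p2,p5},{p3,p5},{p2,p3,p5}}
  W1235={{p2,p3,p5}} W1236={{p2,p3,p5}} W1256={{p2,p3,p5}} W1345={{p1,p4},{p1,p3,p4}} W1356={{p1,p5},{p3,p5},{p2,p3,p5}} W2356={{p2,p5},{p2,p3,p5}}
  W12356={{p2,p3,p5}}
components per intersection:
  W1: {{p1},{p3},{p6},{p1,p3},{p1,p4},{p1,p5},{p1,p6},{p2,p3},{p3,p4},{p3,p5},{p3,p6},{p1,p3,p4},{p2,p3,p5}}
  W2: {{p2},{p2,p3},{p2,p5},{p2,p3,p5}}
  W3: {{p1},{p5},{p1,p3},{p1,p4},{p1,p5},{p1,p6},{p2,p5},{p3,p5},{p1,p3,p4},{p2,p3,p5}}
  W4: {{p4},{p1,p4},{p3,p4},{p1,p3,p4}}
  W5: {{p1},{p4},{p5},{p1,p3},{p1,p4},{p1,p5},{p1,p6},{p2,p5},{p3,p4},{p3,p5},{p1,p3,p4},{p2,p3,p5}}
  W6: {{p5},{p1,p5},{p2,p5},{p3,p5},{p2,p3,p5}}
  W12: {{p2,p3},{p2,p3,p5}}
  W13: {{p1},{p1,p3},{p1,p4},{p1,p5},{p1,p6},{p1,p3,p4}} {{p3,p5},{p2,p3,p5}}
  W14: {{p1,p4},{p3,p4},{p1,p3,p4}}
  W15: {{p1},{p1,p3},{p1,p4},{p1,p5},{p1,p6},{p3,p4},{p1,p3,p4}} {{p3,p5},{p2,p3,p5}}
  W16: {{p1,p5}} {{p3,p5},{p2,p3,p5}}
  W23: {{p2,p5},{p2,p3,p5}}
  W25: {{p2,p5},{p2,p3,p5}}
  W26: {{p2,p5},{p2,p3,p5}}
  W34: {{p1,p4},{p1,p3,p4}}
  W35: {{p1},{p5},{p1,p3},{p1,p4},{p1,p5},{p1,p6},{p2,p5},{p3,p5},{p1,p3,p4},{p2,p3,p5}}
  W36: {{p5},{p1,p5},{p2,p5},{p3,p5},{p2,p3,p5}}
  W45: {{p4},{p1,p4},{p3,p4},{p1,p3,p4}}
  W56: {{p5},{p1,p5},{p2,p5},{p3,p5},{p2,p3,p5}}
  W123: {{p2,p3,p5}}
  W125: {{p2,p3,p5}}
  W126: {{p2,p3,p5}}
  W134: {{p1,p4},{p1,p3,p4}}
  W135: {{p1},{p1,p3},{p1,p4},{p1,p5},{p1,p6},{p1,p3,p4}} {{p3,p5},{p2,p3,p5}}
  W136: {{p1,p5}} {{p3,p5},{p2,p3,p5}}
  W145: {{p1,p4},{p3,p4},{p1,p3,p4}}
  W156: {{p1,p5}} {{p3,p5},{p2,p3,p5}}
  W235: {{p2,p5},{p2,p3,p5}}
  W236: {{p2,p5},{p2,p3,p5}}
  W256: {{p2,p5},{p2,p3,p5}}
  W345: {{p1,p4},{p1,p3,p4}}
  W356: {{p5},{p1,p5},{p2,p5},{p3,p5},{p2,p3,p5}}
  W1235: {{p2,p3,p5}}
  W1236: {{p2,p3,p5}}
  W1256: {{p2,p3,p5}}
  W1345: {{p1,p4},{p1,p3,p4}}
  W1356: {{p1,p5}} {{p3,p5},{p2,p3,p5}}
  W2356: {{p2,p5},{p2,p3,p5}}
  W12356: {{p2,p3,p5}}
C dims 6,16,16,7; δ0: rk 5, SNF 1^5; δ1: rk 10, SNF 1^10; δ2: rk 6, SNF 1^6
Ȟ^0: (6−5)−0=1 ⇒ Z
Ȟ^1: (16−10)−5=1 ⇒ Z
Ȟ^2: (16−6)−10=0 ⇒ 0
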